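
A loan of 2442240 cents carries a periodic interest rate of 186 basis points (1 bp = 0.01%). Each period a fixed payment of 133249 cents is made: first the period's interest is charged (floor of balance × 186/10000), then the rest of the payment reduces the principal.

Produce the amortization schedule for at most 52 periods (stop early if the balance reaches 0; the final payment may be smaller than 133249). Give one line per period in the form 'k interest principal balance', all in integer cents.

1. interest=⌊2442240·186/10000⌋=45425; principal=133249-45425=87824; balance=2442240-87824=2354416
2. interest=⌊2354416·186/10000⌋=43792; principal=133249-43792=89457; balance=2354416-89457=2264959
3. interest=⌊2264959·186/10000⌋=42128; principal=133249-42128=91121; balance=2264959-91121=2173838
4. interest=⌊2173838·186/10000⌋=40433; principal=133249-40433=92816; balance=2173838-92816=2081022
5. interest=⌊2081022·186/10000⌋=38707; principal=133249-38707=94542; balance=2081022-94542=1986480
6. interest=⌊1986480·186/10000⌋=36948; principal=133249-36948=96301; balance=1986480-96301=1890179
7. interest=⌊1890179·186/10000⌋=35157; principal=133249-35157=98092; balance=1890179-98092=1792087
8. interest=⌊1792087·186/10000⌋=33332; principal=133249-33332=99917; balance=1792087-99917=1692170
9. interest=⌊1692170·186/10000⌋=31474; principal=133249-31474=101775; balance=1692170-101775=1590395
10. interest=⌊1590395·186/10000⌋=29581; principal=133249-29581=103668; balance=1590395-103668=1486727
11. interest=⌊1486727·186/10000⌋=27653; principal=133249-27653=105596; balance=1486727-105596=1381131
12. interest=⌊1381131·186/10000⌋=25689; principal=133249-25689=107560; balance=1381131-107560=1273571
13. interest=⌊1273571·186/10000⌋=23688; principal=133249-23688=109561; balance=1273571-109561=1164010
14. interest=⌊1164010·186/10000⌋=21650; principal=133249-21650=111599; balance=1164010-111599=1052411
15. interest=⌊1052411·186/10000⌋=19574; principal=133249-19574=113675; balance=1052411-113675=938736
16. interest=⌊938736·186/10000⌋=17460; principal=133249-17460=115789; balance=938736-115789=822947
17. interest=⌊822947·186/10000⌋=15306; principal=133249-15306=117943; balance=822947-117943=705004
18. interest=⌊705004·186/10000⌋=13113; principal=133249-13113=120136; balance=705004-120136=584868
19. interest=⌊584868·186/10000⌋=10878; principal=133249-10878=122371; balance=584868-122371=462497
20. interest=⌊462497·186/10000⌋=8602; principal=133249-8602=124647; balance=462497-124647=337850
21. interest=⌊337850·186/10000⌋=6284; principal=133249-6284=126965; balance=337850-126965=210885
22. interest=⌊210885·186/10000⌋=3922; principal=133249-3922=129327; balance=210885-129327=81558
23. interest=⌊81558·186/10000⌋=1516; principal=min(133249-1516,81558)=81558; balance=81558-81558=0

1 45425 87824 2354416
2 43792 89457 2264959
3 42128 91121 2173838
4 40433 92816 2081022
5 38707 94542 1986480
6 36948 96301 1890179
7 35157 98092 1792087
8 33332 99917 1692170
9 31474 101775 1590395
10 29581 103668 1486727
11 27653 105596 1381131
12 25689 107560 1273571
13 23688 109561 1164010
14 21650 111599 1052411
15 19574 113675 938736
16 17460 115789 822947
17 15306 117943 705004
18 13113 120136 584868
19 10878 122371 462497
20 8602 124647 337850
21 6284 126965 210885
22 3922 129327 81558
23 1516 81558 0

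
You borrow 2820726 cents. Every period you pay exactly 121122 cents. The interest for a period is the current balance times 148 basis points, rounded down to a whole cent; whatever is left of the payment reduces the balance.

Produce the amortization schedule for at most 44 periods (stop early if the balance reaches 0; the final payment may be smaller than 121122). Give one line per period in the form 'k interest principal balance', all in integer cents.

1 41746 79376 2741350
2 40571 80551 2660799
3 39379 81743 2579056
4 38170 82952 2496104
5 36942 84180 2411924
6 35696 85426 2326498
7 34432 86690 2239808
8 33149 87973 2151835
9 31847 89275 2062560
10 30525 90597 1971963
11 29185 91937 1880026
12 27824 93298 1786728
13 26443 94679 1692049
14 25042 96080 1595969
15 23620 97502 1498467
16 22177 98945 1399522
17 20712 100410 1299112
18 19226 101896 1197216
19 17718 103404 1093812
20 16188 104934 988878
21 14635 106487 882391
22 13059 108063 774328
23 11460 109662 664666
24 9837 111285 553381
25 8190 112932 440449
26 6518 114604 325845
27 4822 116300 209545
28 3101 118021 91524
29 1354 91524 0

1. interest=⌊2820726·148/10000⌋=41746; principal=121122-41746=79376; balance=2820726-79376=2741350
2. interest=⌊2741350·148/10000⌋=40571; principal=121122-40571=80551; balance=2741350-80551=2660799
3. interest=⌊2660799·148/10000⌋=39379; principal=121122-39379=81743; balance=2660799-81743=2579056
4. interest=⌊2579056·148/10000⌋=38170; principal=121122-38170=82952; balance=2579056-82952=2496104
5. interest=⌊2496104·148/10000⌋=36942; principal=121122-36942=84180; balance=2496104-84180=2411924
6. interest=⌊2411924·148/10000⌋=35696; principal=121122-35696=85426; balance=2411924-85426=2326498
7. interest=⌊2326498·148/10000⌋=34432; principal=121122-34432=86690; balance=2326498-86690=2239808
8. interest=⌊2239808·148/10000⌋=33149; principal=121122-33149=87973; balance=2239808-87973=2151835
9. interest=⌊2151835·148/10000⌋=31847; principal=121122-31847=89275; balance=2151835-89275=2062560
10. interest=⌊2062560·148/10000⌋=30525; principal=121122-30525=90597; balance=2062560-90597=1971963
11. interest=⌊1971963·148/10000⌋=29185; principal=121122-29185=91937; balance=1971963-91937=1880026
12. interest=⌊1880026·148/10000⌋=27824; principal=121122-27824=93298; balance=1880026-93298=1786728
13. interest=⌊1786728·148/10000⌋=26443; principal=121122-26443=94679; balance=1786728-94679=1692049
14. interest=⌊1692049·148/10000⌋=25042; principal=121122-25042=96080; balance=1692049-96080=1595969
15. interest=⌊1595969·148/10000⌋=23620; principal=121122-23620=97502; balance=1595969-97502=1498467
16. interest=⌊1498467·148/10000⌋=22177; principal=121122-22177=98945; balance=1498467-98945=1399522
17. interest=⌊1399522·148/10000⌋=20712; principal=121122-20712=100410; balance=1399522-100410=1299112
18. interest=⌊1299112·148/10000⌋=19226; principal=121122-19226=101896; balance=1299112-101896=1197216
19. interest=⌊1197216·148/10000⌋=17718; principal=121122-17718=103404; balance=1197216-103404=1093812
20. interest=⌊1093812·148/10000⌋=16188; principal=121122-16188=104934; balance=1093812-104934=988878
21. interest=⌊988878·148/10000⌋=14635; principal=121122-14635=106487; balance=988878-106487=882391
22. interest=⌊882391·148/10000⌋=13059; principal=121122-13059=108063; balance=882391-108063=774328
23. interest=⌊774328·148/10000⌋=11460; principal=121122-11460=109662; balance=774328-109662=664666
24. interest=⌊664666·148/10000⌋=9837; principal=121122-9837=111285; balance=664666-111285=553381
25. interest=⌊553381·148/10000⌋=8190; principal=121122-8190=112932; balance=553381-112932=440449
26. interest=⌊440449·148/10000⌋=6518; principal=121122-6518=114604; balance=440449-114604=325845
27. interest=⌊325845·148/10000⌋=4822; principal=121122-4822=116300; balance=325845-116300=209545
28. interest=⌊209545·148/10000⌋=3101; principal=121122-3101=118021; balance=209545-118021=91524
29. interest=⌊91524·148/10000⌋=1354; principal=min(121122-1354,91524)=91524; balance=91524-91524=0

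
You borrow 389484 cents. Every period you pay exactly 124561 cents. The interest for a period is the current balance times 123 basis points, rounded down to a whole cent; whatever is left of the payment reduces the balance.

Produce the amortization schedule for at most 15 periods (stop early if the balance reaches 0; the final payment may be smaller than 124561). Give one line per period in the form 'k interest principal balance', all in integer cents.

1. interest=⌊389484·123/10000⌋=4790; principal=124561-4790=119771; balance=389484-119771=269713
2. interest=⌊269713·123/10000⌋=3317; principal=124561-3317=121244; balance=269713-121244=148469
3. interest=⌊148469·123/10000⌋=1826; principal=124561-1826=122735; balance=148469-122735=25734
4. interest=⌊25734·123/10000⌋=316; principal=min(124561-316,25734)=25734; balance=25734-25734=0

1 4790 119771 269713
2 3317 121244 148469
3 1826 122735 25734
4 316 25734 0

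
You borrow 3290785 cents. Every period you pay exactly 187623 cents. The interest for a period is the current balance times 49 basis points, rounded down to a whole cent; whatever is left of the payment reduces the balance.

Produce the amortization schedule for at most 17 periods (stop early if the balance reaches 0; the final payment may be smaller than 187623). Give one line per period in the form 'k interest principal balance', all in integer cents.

1 16124 171499 3119286
2 15284 172339 2946947
3 14440 173183 2773764
4 13591 174032 2599732
5 12738 174885 2424847
6 11881 175742 2249105
7 11020 176603 2072502
8 10155 177468 1895034
9 9285 178338 1716696
10 8411 179212 1537484
11 7533 180090 1357394
12 6651 180972 1176422
13 5764 181859 994563
14 4873 182750 811813
15 3977 183646 628167
16 3078 184545 443622
17 2173 185450 258172

1. interest=⌊3290785·49/10000⌋=16124; principal=187623-16124=171499; balance=3290785-171499=3119286
2. interest=⌊3119286·49/10000⌋=15284; principal=187623-15284=172339; balance=3119286-172339=2946947
3. interest=⌊2946947·49/10000⌋=14440; principal=187623-14440=173183; balance=2946947-173183=2773764
4. interest=⌊2773764·49/10000⌋=13591; principal=187623-13591=174032; balance=2773764-174032=2599732
5. interest=⌊2599732·49/10000⌋=12738; principal=187623-12738=174885; balance=2599732-174885=2424847
6. interest=⌊2424847·49/10000⌋=11881; principal=187623-11881=175742; balance=2424847-175742=2249105
7. interest=⌊2249105·49/10000⌋=11020; principal=187623-11020=176603; balance=2249105-176603=2072502
8. interest=⌊2072502·49/10000⌋=10155; principal=187623-10155=177468; balance=2072502-177468=1895034
9. interest=⌊1895034·49/10000⌋=9285; principal=187623-9285=178338; balance=1895034-178338=1716696
10. interest=⌊1716696·49/10000⌋=8411; principal=187623-8411=179212; balance=1716696-179212=1537484
11. interest=⌊1537484·49/10000⌋=7533; principal=187623-7533=180090; balance=1537484-180090=1357394
12. interest=⌊1357394·49/10000⌋=6651; principal=187623-6651=180972; balance=1357394-180972=1176422
13. interest=⌊1176422·49/10000⌋=5764; principal=187623-5764=181859; balance=1176422-181859=994563
14. interest=⌊994563·49/10000⌋=4873; principal=187623-4873=182750; balance=994563-182750=811813
15. interest=⌊811813·49/10000⌋=3977; principal=187623-3977=183646; balance=811813-183646=628167
16. interest=⌊628167·49/10000⌋=3078; principal=187623-3078=184545; balance=628167-184545=443622
17. interest=⌊443622·49/10000⌋=2173; principal=187623-2173=185450; balance=443622-185450=258172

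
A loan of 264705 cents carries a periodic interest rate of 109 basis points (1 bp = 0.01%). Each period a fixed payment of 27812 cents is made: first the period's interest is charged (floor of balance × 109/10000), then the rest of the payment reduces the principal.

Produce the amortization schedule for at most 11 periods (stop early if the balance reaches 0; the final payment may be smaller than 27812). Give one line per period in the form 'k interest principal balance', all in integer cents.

1 2885 24927 239778
2 2613 25199 214579
3 2338 25474 189105
4 2061 25751 163354
5 1780 26032 137322
6 1496 26316 111006
7 1209 26603 84403
8 919 26893 57510
9 626 27186 30324
10 330 27482 2842
11 30 2842 0

1. interest=⌊264705·109/10000⌋=2885; principal=27812-2885=24927; balance=264705-24927=239778
2. interest=⌊239778·109/10000⌋=2613; principal=27812-2613=25199; balance=239778-25199=214579
3. interest=⌊214579·109/10000⌋=2338; principal=27812-2338=25474; balance=214579-25474=189105
4. interest=⌊189105·109/10000⌋=2061; principal=27812-2061=25751; balance=189105-25751=163354
5. interest=⌊163354·109/10000⌋=1780; principal=27812-1780=26032; balance=163354-26032=137322
6. interest=⌊137322·109/10000⌋=1496; principal=27812-1496=26316; balance=137322-26316=111006
7. interest=⌊111006·109/10000⌋=1209; principal=27812-1209=26603; balance=111006-26603=84403
8. interest=⌊84403·109/10000⌋=919; principal=27812-919=26893; balance=84403-26893=57510
9. interest=⌊57510·109/10000⌋=626; principal=27812-626=27186; balance=57510-27186=30324
10. interest=⌊30324·109/10000⌋=330; principal=27812-330=27482; balance=30324-27482=2842
11. interest=⌊2842·109/10000⌋=30; principal=min(27812-30,2842)=2842; balance=2842-2842=0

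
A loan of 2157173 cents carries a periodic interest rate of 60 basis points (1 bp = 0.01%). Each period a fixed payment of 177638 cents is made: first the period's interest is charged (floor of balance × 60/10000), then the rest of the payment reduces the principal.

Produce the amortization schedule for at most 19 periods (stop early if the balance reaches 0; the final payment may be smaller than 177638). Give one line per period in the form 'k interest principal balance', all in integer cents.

1. interest=⌊2157173·60/10000⌋=12943; principal=177638-12943=164695; balance=2157173-164695=1992478
2. interest=⌊1992478·60/10000⌋=11954; principal=177638-11954=165684; balance=1992478-165684=1826794
3. interest=⌊1826794·60/10000⌋=10960; principal=177638-10960=166678; balance=1826794-166678=1660116
4. interest=⌊1660116·60/10000⌋=9960; principal=177638-9960=167678; balance=1660116-167678=1492438
5. interest=⌊1492438·60/10000⌋=8954; principal=177638-8954=168684; balance=1492438-168684=1323754
6. interest=⌊1323754·60/10000⌋=7942; principal=177638-7942=169696; balance=1323754-169696=1154058
7. interest=⌊1154058·60/10000⌋=6924; principal=177638-6924=170714; balance=1154058-170714=983344
8. interest=⌊983344·60/10000⌋=5900; principal=177638-5900=171738; balance=983344-171738=811606
9. interest=⌊811606·60/10000⌋=4869; principal=177638-4869=172769; balance=811606-172769=638837
10. interest=⌊638837·60/10000⌋=3833; principal=177638-3833=173805; balance=638837-173805=465032
11. interest=⌊465032·60/10000⌋=2790; principal=177638-2790=174848; balance=465032-174848=290184
12. interest=⌊290184·60/10000⌋=1741; principal=177638-1741=175897; balance=290184-175897=114287
13. interest=⌊114287·60/10000⌋=685; principal=min(177638-685,114287)=114287; balance=114287-114287=0

1 12943 164695 1992478
2 11954 165684 1826794
3 10960 166678 1660116
4 9960 167678 1492438
5 8954 168684 1323754
6 7942 169696 1154058
7 6924 170714 983344
8 5900 171738 811606
9 4869 172769 638837
10 3833 173805 465032
11 2790 174848 290184
12 1741 175897 114287
13 685 114287 0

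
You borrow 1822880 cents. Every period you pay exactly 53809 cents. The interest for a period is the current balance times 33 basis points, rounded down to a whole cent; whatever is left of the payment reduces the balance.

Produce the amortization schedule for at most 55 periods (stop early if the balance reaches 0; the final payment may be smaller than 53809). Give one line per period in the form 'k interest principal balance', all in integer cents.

1. interest=⌊1822880·33/10000⌋=6015; principal=53809-6015=47794; balance=1822880-47794=1775086
2. interest=⌊1775086·33/10000⌋=5857; principal=53809-5857=47952; balance=1775086-47952=1727134
3. interest=⌊1727134·33/10000⌋=5699; principal=53809-5699=48110; balance=1727134-48110=1679024
4. interest=⌊1679024·33/10000⌋=5540; principal=53809-5540=48269; balance=1679024-48269=1630755
5. interest=⌊1630755·33/10000⌋=5381; principal=53809-5381=48428; balance=1630755-48428=1582327
6. interest=⌊1582327·33/10000⌋=5221; principal=53809-5221=48588; balance=1582327-48588=1533739
7. interest=⌊1533739·33/10000⌋=5061; principal=53809-5061=48748; balance=1533739-48748=1484991
8. interest=⌊1484991·33/10000⌋=4900; principal=53809-4900=48909; balance=1484991-48909=1436082
9. interest=⌊1436082·33/10000⌋=4739; principal=53809-4739=49070; balance=1436082-49070=1387012
10. interest=⌊1387012·33/10000⌋=4577; principal=53809-4577=49232; balance=1387012-49232=1337780
11. interest=⌊1337780·33/10000⌋=4414; principal=53809-4414=49395; balance=1337780-49395=1288385
12. interest=⌊1288385·33/10000⌋=4251; principal=53809-4251=49558; balance=1288385-49558=1238827
13. interest=⌊1238827·33/10000⌋=4088; principal=53809-4088=49721; balance=1238827-49721=1189106
14. interest=⌊1189106·33/10000⌋=3924; principal=53809-3924=49885; balance=1189106-49885=1139221
15. interest=⌊1139221·33/10000⌋=3759; principal=53809-3759=50050; balance=1139221-50050=1089171
16. interest=⌊1089171·33/10000⌋=3594; principal=53809-3594=50215; balance=1089171-50215=1038956
17. interest=⌊1038956·33/10000⌋=3428; principal=53809-3428=50381; balance=1038956-50381=988575
18. interest=⌊988575·33/10000⌋=3262; principal=53809-3262=50547; balance=988575-50547=938028
19. interest=⌊938028·33/10000⌋=3095; principal=53809-3095=50714; balance=938028-50714=887314
20. interest=⌊887314·33/10000⌋=2928; principal=53809-2928=50881; balance=887314-50881=836433
21. interest=⌊836433·33/10000⌋=2760; principal=53809-2760=51049; balance=836433-51049=785384
22. interest=⌊785384·33/10000⌋=2591; principal=53809-2591=51218; balance=785384-51218=734166
23. interest=⌊734166·33/10000⌋=2422; principal=53809-2422=51387; balance=734166-51387=682779
24. interest=⌊682779·33/10000⌋=2253; principal=53809-2253=51556; balance=682779-51556=631223
25. interest=⌊631223·33/10000⌋=2083; principal=53809-2083=51726; balance=631223-51726=579497
26. interest=⌊579497·33/10000⌋=1912; principal=53809-1912=51897; balance=579497-51897=527600
27. interest=⌊527600·33/10000⌋=1741; principal=53809-1741=52068; balance=527600-52068=475532
28. interest=⌊475532·33/10000⌋=1569; principal=53809-1569=52240; balance=475532-52240=423292
29. interest=⌊423292·33/10000⌋=1396; principal=53809-1396=52413; balance=423292-52413=370879
30. interest=⌊370879·33/10000⌋=1223; principal=53809-1223=52586; balance=370879-52586=318293
31. interest=⌊318293·33/10000⌋=1050; principal=53809-1050=52759; balance=318293-52759=265534
32. interest=⌊265534·33/10000⌋=876; principal=53809-876=52933; balance=265534-52933=212601
33. interest=⌊212601·33/10000⌋=701; principal=53809-701=53108; balance=212601-53108=159493
34. interest=⌊159493·33/10000⌋=526; principal=53809-526=53283; balance=159493-53283=106210
35. interest=⌊106210·33/10000⌋=350; principal=53809-350=53459; balance=106210-53459=52751
36. interest=⌊52751·33/10000⌋=174; principal=min(53809-174,52751)=52751; balance=52751-52751=0

1 6015 47794 1775086
2 5857 47952 1727134
3 5699 48110 1679024
4 5540 48269 1630755
5 5381 48428 1582327
6 5221 48588 1533739
7 5061 48748 1484991
8 4900 48909 1436082
9 4739 49070 1387012
10 4577 49232 1337780
11 4414 49395 1288385
12 4251 49558 1238827
13 4088 49721 1189106
14 3924 49885 1139221
15 3759 50050 1089171
16 3594 50215 1038956
17 3428 50381 988575
18 3262 50547 938028
19 3095 50714 887314
20 2928 50881 836433
21 2760 51049 785384
22 2591 51218 734166
23 2422 51387 682779
24 2253 51556 631223
25 2083 51726 579497
26 1912 51897 527600
27 1741 52068 475532
28 1569 52240 423292
29 1396 52413 370879
30 1223 52586 318293
31 1050 52759 265534
32 876 52933 212601
33 701 53108 159493
34 526 53283 106210
35 350 53459 52751
36 174 52751 0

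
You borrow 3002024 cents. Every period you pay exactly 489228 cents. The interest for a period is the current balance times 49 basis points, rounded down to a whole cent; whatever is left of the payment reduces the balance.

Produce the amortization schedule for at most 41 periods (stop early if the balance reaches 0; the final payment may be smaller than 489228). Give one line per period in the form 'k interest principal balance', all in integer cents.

1. interest=⌊3002024·49/10000⌋=14709; principal=489228-14709=474519; balance=3002024-474519=2527505
2. interest=⌊2527505·49/10000⌋=12384; principal=489228-12384=476844; balance=2527505-476844=2050661
3. interest=⌊2050661·49/10000⌋=10048; principal=489228-10048=479180; balance=2050661-479180=1571481
4. interest=⌊1571481·49/10000⌋=7700; principal=489228-7700=481528; balance=1571481-481528=1089953
5. interest=⌊1089953·49/10000⌋=5340; principal=489228-5340=483888; balance=1089953-483888=606065
6. interest=⌊606065·49/10000⌋=2969; principal=489228-2969=486259; balance=606065-486259=119806
7. interest=⌊119806·49/10000⌋=587; principal=min(489228-587,119806)=119806; balance=119806-119806=0

1 14709 474519 2527505
2 12384 476844 2050661
3 10048 479180 1571481
4 7700 481528 1089953
5 5340 483888 606065
6 2969 486259 119806
7 587 119806 0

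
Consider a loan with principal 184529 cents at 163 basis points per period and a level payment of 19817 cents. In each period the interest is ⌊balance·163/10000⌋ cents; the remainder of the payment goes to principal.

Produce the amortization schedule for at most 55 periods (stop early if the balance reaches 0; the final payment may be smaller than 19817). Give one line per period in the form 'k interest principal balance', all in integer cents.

1. interest=⌊184529·163/10000⌋=3007; principal=19817-3007=16810; balance=184529-16810=167719
2. interest=⌊167719·163/10000⌋=2733; principal=19817-2733=17084; balance=167719-17084=150635
3. interest=⌊150635·163/10000⌋=2455; principal=19817-2455=17362; balance=150635-17362=133273
4. interest=⌊133273·163/10000⌋=2172; principal=19817-2172=17645; balance=133273-17645=115628
5. interest=⌊115628·163/10000⌋=1884; principal=19817-1884=17933; balance=115628-17933=97695
6. interest=⌊97695·163/10000⌋=1592; principal=19817-1592=18225; balance=97695-18225=79470
7. interest=⌊79470·163/10000⌋=1295; principal=19817-1295=18522; balance=79470-18522=60948
8. interest=⌊60948·163/10000⌋=993; principal=19817-993=18824; balance=60948-18824=42124
9. interest=⌊42124·163/10000⌋=686; principal=19817-686=19131; balance=42124-19131=22993
10. interest=⌊22993·163/10000⌋=374; principal=19817-374=19443; balance=22993-19443=3550
11. interest=⌊3550·163/10000⌋=57; principal=min(19817-57,3550)=3550; balance=3550-3550=0

1 3007 16810 167719
2 2733 17084 150635
3 2455 17362 133273
4 2172 17645 115628
5 1884 17933 97695
6 1592 18225 79470
7 1295 18522 60948
8 993 18824 42124
9 686 19131 22993
10 374 19443 3550
11 57 3550 0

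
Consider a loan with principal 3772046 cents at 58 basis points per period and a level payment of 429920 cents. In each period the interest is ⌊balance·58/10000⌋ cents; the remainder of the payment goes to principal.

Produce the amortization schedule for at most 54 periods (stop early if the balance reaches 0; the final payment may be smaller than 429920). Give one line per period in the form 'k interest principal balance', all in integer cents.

1 21877 408043 3364003
2 19511 410409 2953594
3 17130 412790 2540804
4 14736 415184 2125620
5 12328 417592 1708028
6 9906 420014 1288014
7 7470 422450 865564
8 5020 424900 440664
9 2555 427365 13299
10 77 13299 0

1. interest=⌊3772046·58/10000⌋=21877; principal=429920-21877=408043; balance=3772046-408043=3364003
2. interest=⌊3364003·58/10000⌋=19511; principal=429920-19511=410409; balance=3364003-410409=2953594
3. interest=⌊2953594·58/10000⌋=17130; principal=429920-17130=412790; balance=2953594-412790=2540804
4. interest=⌊2540804·58/10000⌋=14736; principal=429920-14736=415184; balance=2540804-415184=2125620
5. interest=⌊2125620·58/10000⌋=12328; principal=429920-12328=417592; balance=2125620-417592=1708028
6. interest=⌊1708028·58/10000⌋=9906; principal=429920-9906=420014; balance=1708028-420014=1288014
7. interest=⌊1288014·58/10000⌋=7470; principal=429920-7470=422450; balance=1288014-422450=865564
8. interest=⌊865564·58/10000⌋=5020; principal=429920-5020=424900; balance=865564-424900=440664
9. interest=⌊440664·58/10000⌋=2555; principal=429920-2555=427365; balance=440664-427365=13299
10. interest=⌊13299·58/10000⌋=77; principal=min(429920-77,13299)=13299; balance=13299-13299=0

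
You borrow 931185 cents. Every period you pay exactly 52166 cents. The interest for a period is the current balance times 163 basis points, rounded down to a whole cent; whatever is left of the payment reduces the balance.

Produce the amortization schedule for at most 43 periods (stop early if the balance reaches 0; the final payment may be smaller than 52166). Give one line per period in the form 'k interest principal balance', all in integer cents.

1. interest=⌊931185·163/10000⌋=15178; principal=52166-15178=36988; balance=931185-36988=894197
2. interest=⌊894197·163/10000⌋=14575; principal=52166-14575=37591; balance=894197-37591=856606
3. interest=⌊856606·163/10000⌋=13962; principal=52166-13962=38204; balance=856606-38204=818402
4. interest=⌊818402·163/10000⌋=13339; principal=52166-13339=38827; balance=818402-38827=779575
5. interest=⌊779575·163/10000⌋=12707; principal=52166-12707=39459; balance=779575-39459=740116
6. interest=⌊740116·163/10000⌋=12063; principal=52166-12063=40103; balance=740116-40103=700013
7. interest=⌊700013·163/10000⌋=11410; principal=52166-11410=40756; balance=700013-40756=659257
8. interest=⌊659257·163/10000⌋=10745; principal=52166-10745=41421; balance=659257-41421=617836
9. interest=⌊617836·163/10000⌋=10070; principal=52166-10070=42096; balance=617836-42096=575740
10. interest=⌊575740·163/10000⌋=9384; principal=52166-9384=42782; balance=575740-42782=532958
11. interest=⌊532958·163/10000⌋=8687; principal=52166-8687=43479; balance=532958-43479=489479
12. interest=⌊489479·163/10000⌋=7978; principal=52166-7978=44188; balance=489479-44188=445291
13. interest=⌊445291·163/10000⌋=7258; principal=52166-7258=44908; balance=445291-44908=400383
14. interest=⌊400383·163/10000⌋=6526; principal=52166-6526=45640; balance=400383-45640=354743
15. interest=⌊354743·163/10000⌋=5782; principal=52166-5782=46384; balance=354743-46384=308359
16. interest=⌊308359·163/10000⌋=5026; principal=52166-5026=47140; balance=308359-47140=261219
17. interest=⌊261219·163/10000⌋=4257; principal=52166-4257=47909; balance=261219-47909=213310
18. interest=⌊213310·163/10000⌋=3476; principal=52166-3476=48690; balance=213310-48690=164620
19. interest=⌊164620·163/10000⌋=2683; principal=52166-2683=49483; balance=164620-49483=115137
20. interest=⌊115137·163/10000⌋=1876; principal=52166-1876=50290; balance=115137-50290=64847
21. interest=⌊64847·163/10000⌋=1057; principal=52166-1057=51109; balance=64847-51109=13738
22. interest=⌊13738·163/10000⌋=223; principal=min(52166-223,13738)=13738; balance=13738-13738=0

1 15178 36988 894197
2 14575 37591 856606
3 13962 38204 818402
4 13339 38827 779575
5 12707 39459 740116
6 12063 40103 700013
7 11410 40756 659257
8 10745 41421 617836
9 10070 42096 575740
10 9384 42782 532958
11 8687 43479 489479
12 7978 44188 445291
13 7258 44908 400383
14 6526 45640 354743
15 5782 46384 308359
16 5026 47140 261219
17 4257 47909 213310
18 3476 48690 164620
19 2683 49483 115137
20 1876 50290 64847
21 1057 51109 13738
22 223 13738 0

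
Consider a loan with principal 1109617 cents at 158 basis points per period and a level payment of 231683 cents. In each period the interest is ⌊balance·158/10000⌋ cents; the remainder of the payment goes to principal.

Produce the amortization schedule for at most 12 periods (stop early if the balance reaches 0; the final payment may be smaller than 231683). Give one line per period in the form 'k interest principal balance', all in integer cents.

1 17531 214152 895465
2 14148 217535 677930
3 10711 220972 456958
4 7219 224464 232494
5 3673 228010 4484
6 70 4484 0

1. interest=⌊1109617·158/10000⌋=17531; principal=231683-17531=214152; balance=1109617-214152=895465
2. interest=⌊895465·158/10000⌋=14148; principal=231683-14148=217535; balance=895465-217535=677930
3. interest=⌊677930·158/10000⌋=10711; principal=231683-10711=220972; balance=677930-220972=456958
4. interest=⌊456958·158/10000⌋=7219; principal=231683-7219=224464; balance=456958-224464=232494
5. interest=⌊232494·158/10000⌋=3673; principal=231683-3673=228010; balance=232494-228010=4484
6. interest=⌊4484·158/10000⌋=70; principal=min(231683-70,4484)=4484; balance=4484-4484=0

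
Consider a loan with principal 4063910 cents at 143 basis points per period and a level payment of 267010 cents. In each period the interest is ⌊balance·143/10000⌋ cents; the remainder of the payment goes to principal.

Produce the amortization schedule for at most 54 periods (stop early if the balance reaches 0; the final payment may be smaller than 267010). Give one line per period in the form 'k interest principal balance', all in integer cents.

1 58113 208897 3855013
2 55126 211884 3643129
3 52096 214914 3428215
4 49023 217987 3210228
5 45906 221104 2989124
6 42744 224266 2764858
7 39537 227473 2537385
8 36284 230726 2306659
9 32985 234025 2072634
10 29638 237372 1835262
11 26244 240766 1594496
12 22801 244209 1350287
13 19309 247701 1102586
14 15766 251244 851342
15 12174 254836 596506
16 8530 258480 338026
17 4833 262177 75849
18 1084 75849 0

1. interest=⌊4063910·143/10000⌋=58113; principal=267010-58113=208897; balance=4063910-208897=3855013
2. interest=⌊3855013·143/10000⌋=55126; principal=267010-55126=211884; balance=3855013-211884=3643129
3. interest=⌊3643129·143/10000⌋=52096; principal=267010-52096=214914; balance=3643129-214914=3428215
4. interest=⌊3428215·143/10000⌋=49023; principal=267010-49023=217987; balance=3428215-217987=3210228
5. interest=⌊3210228·143/10000⌋=45906; principal=267010-45906=221104; balance=3210228-221104=2989124
6. interest=⌊2989124·143/10000⌋=42744; principal=267010-42744=224266; balance=2989124-224266=2764858
7. interest=⌊2764858·143/10000⌋=39537; principal=267010-39537=227473; balance=2764858-227473=2537385
8. interest=⌊2537385·143/10000⌋=36284; principal=267010-36284=230726; balance=2537385-230726=2306659
9. interest=⌊2306659·143/10000⌋=32985; principal=267010-32985=234025; balance=2306659-234025=2072634
10. interest=⌊2072634·143/10000⌋=29638; principal=267010-29638=237372; balance=2072634-237372=1835262
11. interest=⌊1835262·143/10000⌋=26244; principal=267010-26244=240766; balance=1835262-240766=1594496
12. interest=⌊1594496·143/10000⌋=22801; principal=267010-22801=244209; balance=1594496-244209=1350287
13. interest=⌊1350287·143/10000⌋=19309; principal=267010-19309=247701; balance=1350287-247701=1102586
14. interest=⌊1102586·143/10000⌋=15766; principal=267010-15766=251244; balance=1102586-251244=851342
15. interest=⌊851342·143/10000⌋=12174; principal=267010-12174=254836; balance=851342-254836=596506
16. interest=⌊596506·143/10000⌋=8530; principal=267010-8530=258480; balance=596506-258480=338026
17. interest=⌊338026·143/10000⌋=4833; principal=267010-4833=262177; balance=338026-262177=75849
18. interest=⌊75849·143/10000⌋=1084; principal=min(267010-1084,75849)=75849; balance=75849-75849=0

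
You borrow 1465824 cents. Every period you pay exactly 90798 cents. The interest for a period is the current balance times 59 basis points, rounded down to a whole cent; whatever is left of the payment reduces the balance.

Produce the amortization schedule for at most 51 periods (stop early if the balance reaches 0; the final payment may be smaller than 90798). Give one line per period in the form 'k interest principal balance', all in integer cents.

1. interest=⌊1465824·59/10000⌋=8648; principal=90798-8648=82150; balance=1465824-82150=1383674
2. interest=⌊1383674·59/10000⌋=8163; principal=90798-8163=82635; balance=1383674-82635=1301039
3. interest=⌊1301039·59/10000⌋=7676; principal=90798-7676=83122; balance=1301039-83122=1217917
4. interest=⌊1217917·59/10000⌋=7185; principal=90798-7185=83613; balance=1217917-83613=1134304
5. interest=⌊1134304·59/10000⌋=6692; principal=90798-6692=84106; balance=1134304-84106=1050198
6. interest=⌊1050198·59/10000⌋=6196; principal=90798-6196=84602; balance=1050198-84602=965596
7. interest=⌊965596·59/10000⌋=5697; principal=90798-5697=85101; balance=965596-85101=880495
8. interest=⌊880495·59/10000⌋=5194; principal=90798-5194=85604; balance=880495-85604=794891
9. interest=⌊794891·59/10000⌋=4689; principal=90798-4689=86109; balance=794891-86109=708782
10. interest=⌊708782·59/10000⌋=4181; principal=90798-4181=86617; balance=708782-86617=622165
11. interest=⌊622165·59/10000⌋=3670; principal=90798-3670=87128; balance=622165-87128=535037
12. interest=⌊535037·59/10000⌋=3156; principal=90798-3156=87642; balance=535037-87642=447395
13. interest=⌊447395·59/10000⌋=2639; principal=90798-2639=88159; balance=447395-88159=359236
14. interest=⌊359236·59/10000⌋=2119; principal=90798-2119=88679; balance=359236-88679=270557
15. interest=⌊270557·59/10000⌋=1596; principal=90798-1596=89202; balance=270557-89202=181355
16. interest=⌊181355·59/10000⌋=1069; principal=90798-1069=89729; balance=181355-89729=91626
17. interest=⌊91626·59/10000⌋=540; principal=90798-540=90258; balance=91626-90258=1368
18. interest=⌊1368·59/10000⌋=8; principal=min(90798-8,1368)=1368; balance=1368-1368=0

1 8648 82150 1383674
2 8163 82635 1301039
3 7676 83122 1217917
4 7185 83613 1134304
5 6692 84106 1050198
6 6196 84602 965596
7 5697 85101 880495
8 5194 85604 794891
9 4689 86109 708782
10 4181 86617 622165
11 3670 87128 535037
12 3156 87642 447395
13 2639 88159 359236
14 2119 88679 270557
15 1596 89202 181355
16 1069 89729 91626
17 540 90258 1368
18 8 1368 0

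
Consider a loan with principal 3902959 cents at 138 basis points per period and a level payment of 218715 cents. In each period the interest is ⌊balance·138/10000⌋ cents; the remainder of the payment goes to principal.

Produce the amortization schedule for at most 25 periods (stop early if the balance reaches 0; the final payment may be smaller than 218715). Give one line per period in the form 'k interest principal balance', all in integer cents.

1 53860 164855 3738104
2 51585 167130 3570974
3 49279 169436 3401538
4 46941 171774 3229764
5 44570 174145 3055619
6 42167 176548 2879071
7 39731 178984 2700087
8 37261 181454 2518633
9 34757 183958 2334675
10 32218 186497 2148178
11 29644 189071 1959107
12 27035 191680 1767427
13 24390 194325 1573102
14 21708 197007 1376095
15 18990 199725 1176370
16 16233 202482 973888
17 13439 205276 768612
18 10606 208109 560503
19 7734 210981 349522
20 4823 213892 135630
21 1871 135630 0

1. interest=⌊3902959·138/10000⌋=53860; principal=218715-53860=164855; balance=3902959-164855=3738104
2. interest=⌊3738104·138/10000⌋=51585; principal=218715-51585=167130; balance=3738104-167130=3570974
3. interest=⌊3570974·138/10000⌋=49279; principal=218715-49279=169436; balance=3570974-169436=3401538
4. interest=⌊3401538·138/10000⌋=46941; principal=218715-46941=171774; balance=3401538-171774=3229764
5. interest=⌊3229764·138/10000⌋=44570; principal=218715-44570=174145; balance=3229764-174145=3055619
6. interest=⌊3055619·138/10000⌋=42167; principal=218715-42167=176548; balance=3055619-176548=2879071
7. interest=⌊2879071·138/10000⌋=39731; principal=218715-39731=178984; balance=2879071-178984=2700087
8. interest=⌊2700087·138/10000⌋=37261; principal=218715-37261=181454; balance=2700087-181454=2518633
9. interest=⌊2518633·138/10000⌋=34757; principal=218715-34757=183958; balance=2518633-183958=2334675
10. interest=⌊2334675·138/10000⌋=32218; principal=218715-32218=186497; balance=2334675-186497=2148178
11. interest=⌊2148178·138/10000⌋=29644; principal=218715-29644=189071; balance=2148178-189071=1959107
12. interest=⌊1959107·138/10000⌋=27035; principal=218715-27035=191680; balance=1959107-191680=1767427
13. interest=⌊1767427·138/10000⌋=24390; principal=218715-24390=194325; balance=1767427-194325=1573102
14. interest=⌊1573102·138/10000⌋=21708; principal=218715-21708=197007; balance=1573102-197007=1376095
15. interest=⌊1376095·138/10000⌋=18990; principal=218715-18990=199725; balance=1376095-199725=1176370
16. interest=⌊1176370·138/10000⌋=16233; principal=218715-16233=202482; balance=1176370-202482=973888
17. interest=⌊973888·138/10000⌋=13439; principal=218715-13439=205276; balance=973888-205276=768612
18. interest=⌊768612·138/10000⌋=10606; principal=218715-10606=208109; balance=768612-208109=560503
19. interest=⌊560503·138/10000⌋=7734; principal=218715-7734=210981; balance=560503-210981=349522
20. interest=⌊349522·138/10000⌋=4823; principal=218715-4823=213892; balance=349522-213892=135630
21. interest=⌊135630·138/10000⌋=1871; principal=min(218715-1871,135630)=135630; balance=135630-135630=0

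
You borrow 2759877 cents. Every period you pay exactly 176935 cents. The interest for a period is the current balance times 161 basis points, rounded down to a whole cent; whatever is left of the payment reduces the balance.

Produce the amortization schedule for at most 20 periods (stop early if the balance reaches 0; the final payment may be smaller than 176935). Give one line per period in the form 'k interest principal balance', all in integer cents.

1. interest=⌊2759877·161/10000⌋=44434; principal=176935-44434=132501; balance=2759877-132501=2627376
2. interest=⌊2627376·161/10000⌋=42300; principal=176935-42300=134635; balance=2627376-134635=2492741
3. interest=⌊2492741·161/10000⌋=40133; principal=176935-40133=136802; balance=2492741-136802=2355939
4. interest=⌊2355939·161/10000⌋=37930; principal=176935-37930=139005; balance=2355939-139005=2216934
5. interest=⌊2216934·161/10000⌋=35692; principal=176935-35692=141243; balance=2216934-141243=2075691
6. interest=⌊2075691·161/10000⌋=33418; principal=176935-33418=143517; balance=2075691-143517=1932174
7. interest=⌊1932174·161/10000⌋=31108; principal=176935-31108=145827; balance=1932174-145827=1786347
8. interest=⌊1786347·161/10000⌋=28760; principal=176935-28760=148175; balance=1786347-148175=1638172
9. interest=⌊1638172·161/10000⌋=26374; principal=176935-26374=150561; balance=1638172-150561=1487611
10. interest=⌊1487611·161/10000⌋=23950; principal=176935-23950=152985; balance=1487611-152985=1334626
11. interest=⌊1334626·161/10000⌋=21487; principal=176935-21487=155448; balance=1334626-155448=1179178
12. interest=⌊1179178·161/10000⌋=18984; principal=176935-18984=157951; balance=1179178-157951=1021227
13. interest=⌊1021227·161/10000⌋=16441; principal=176935-16441=160494; balance=1021227-160494=860733
14. interest=⌊860733·161/10000⌋=13857; principal=176935-13857=163078; balance=860733-163078=697655
15. interest=⌊697655·161/10000⌋=11232; principal=176935-11232=165703; balance=697655-165703=531952
16. interest=⌊531952·161/10000⌋=8564; principal=176935-8564=168371; balance=531952-168371=363581
17. interest=⌊363581·161/10000⌋=5853; principal=176935-5853=171082; balance=363581-171082=192499
18. interest=⌊192499·161/10000⌋=3099; principal=176935-3099=173836; balance=192499-173836=18663
19. interest=⌊18663·161/10000⌋=300; principal=min(176935-300,18663)=18663; balance=18663-18663=0

1 44434 132501 2627376
2 42300 134635 2492741
3 40133 136802 2355939
4 37930 139005 2216934
5 35692 141243 2075691
6 33418 143517 1932174
7 31108 145827 1786347
8 28760 148175 1638172
9 26374 150561 1487611
10 23950 152985 1334626
11 21487 155448 1179178
12 18984 157951 1021227
13 16441 160494 860733
14 13857 163078 697655
15 11232 165703 531952
16 8564 168371 363581
17 5853 171082 192499
18 3099 173836 18663
19 300 18663 0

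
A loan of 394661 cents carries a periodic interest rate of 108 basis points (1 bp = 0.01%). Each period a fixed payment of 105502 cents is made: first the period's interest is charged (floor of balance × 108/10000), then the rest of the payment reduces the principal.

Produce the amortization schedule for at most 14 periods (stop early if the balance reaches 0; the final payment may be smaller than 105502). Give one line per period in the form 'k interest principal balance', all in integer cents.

1 4262 101240 293421
2 3168 102334 191087
3 2063 103439 87648
4 946 87648 0

1. interest=⌊394661·108/10000⌋=4262; principal=105502-4262=101240; balance=394661-101240=293421
2. interest=⌊293421·108/10000⌋=3168; principal=105502-3168=102334; balance=293421-102334=191087
3. interest=⌊191087·108/10000⌋=2063; principal=105502-2063=103439; balance=191087-103439=87648
4. interest=⌊87648·108/10000⌋=946; principal=min(105502-946,87648)=87648; balance=87648-87648=0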